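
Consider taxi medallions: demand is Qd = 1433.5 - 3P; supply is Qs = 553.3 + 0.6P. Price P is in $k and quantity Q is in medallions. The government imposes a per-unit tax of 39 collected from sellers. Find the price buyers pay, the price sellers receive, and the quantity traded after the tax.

P_b = 251, P_s = 212, Q = 680.5

With a tax of 39 on sellers, they supply based on the net price P_s = P_b - 39, so Qs = 529.9 + 0.6P_b.
Set Qd = Qs: 1433.5 - 3P_b = 529.9 + 0.6P_b, so 903.6 = 3.6P_b and P_b = 251.
So P_s = 212 and the quantity traded is Q = 1433.5 - 3(251) = 680.5.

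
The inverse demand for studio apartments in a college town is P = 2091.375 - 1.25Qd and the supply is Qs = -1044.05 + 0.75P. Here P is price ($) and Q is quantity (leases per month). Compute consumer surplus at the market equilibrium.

Rewriting in direct form: Qd = 1673.1 - 0.8P.
The market clears where 1673.1 - 0.8P = -1044.05 + 0.75P. Rearranging, 1.55P = 2717.15, hence P* = 1753.
Then Q* = 1673.1 - 0.8(1753) = 270.7.
Demand choke price (Qd = 0): P = 1673.1/0.8 = 2091.375. Consumer surplus = ½ × (2091.375 - 1753) × 270.7 = 45799.05625.

Consumer surplus = 45799.05625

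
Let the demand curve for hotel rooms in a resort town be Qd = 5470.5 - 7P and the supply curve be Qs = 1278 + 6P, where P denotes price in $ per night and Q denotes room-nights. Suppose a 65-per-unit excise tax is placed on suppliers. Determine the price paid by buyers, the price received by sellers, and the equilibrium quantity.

P_b = 352.5, P_s = 287.5, Q = 3003

With a tax of 65 on suppliers, they supply based on the net price P_s = P_b - 65, so Qs = 888 + 6P_b.
Market clearing requires 5470.5 - 7P_b = 888 + 6P_b; hence 4582.5 = 13P_b and P_b = 352.5.
So P_s = 287.5 and the quantity traded is Q = 5470.5 - 7(352.5) = 3003.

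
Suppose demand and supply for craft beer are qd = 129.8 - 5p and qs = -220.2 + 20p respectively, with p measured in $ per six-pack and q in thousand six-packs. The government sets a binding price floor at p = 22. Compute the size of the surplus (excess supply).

Surplus = 200

With p fixed at 22, quantity demanded is 19.8 and quantity supplied is 219.8.
Surplus = qs - qd = 219.8 - 19.8 = 200.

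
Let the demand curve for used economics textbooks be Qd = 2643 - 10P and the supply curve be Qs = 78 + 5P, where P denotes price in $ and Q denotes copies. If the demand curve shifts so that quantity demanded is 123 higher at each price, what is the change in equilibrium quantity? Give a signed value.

ΔQ = 41

Set Qd = Qs: 2643 - 10P = 78 + 5P, so 2565 = 15P and P* = 171.
From the demand curve, Q* = 2643 - 10(171) = 933.
After the shift, demand is Qd = 2766 - 10P.
Re-solving, 15P = 2688 gives P = 179.2 and Q = 974.
ΔQ = 974 - 933 = 41.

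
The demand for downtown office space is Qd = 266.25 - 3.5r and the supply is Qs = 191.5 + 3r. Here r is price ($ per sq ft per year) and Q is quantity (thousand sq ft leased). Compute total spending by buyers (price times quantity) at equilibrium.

The market clears where 266.25 - 3.5r = 191.5 + 3r. Rearranging, 6.5r = 74.75, hence r* = 11.5.
Substitute back: Q* = 266.25 - 3.5(11.5) = 226.
Total spending by buyers = r* × Q* = 11.5 × 226 = 2599.

Total spending by buyers = 2599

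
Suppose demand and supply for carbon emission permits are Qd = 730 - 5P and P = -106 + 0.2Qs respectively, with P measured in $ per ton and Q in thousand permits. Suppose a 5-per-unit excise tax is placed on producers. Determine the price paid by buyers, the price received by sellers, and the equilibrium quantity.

P_b = 22.5, P_s = 17.5, Q = 617.5

Solving each curve for Q: Qs = 530 + 5P.
Producers keep P_s = P_b - 5 per unit, so supply in terms of the buyer price is Qs = 505 + 5P_b.
Market clearing requires 730 - 5P_b = 505 + 5P_b; hence 225 = 10P_b and P_b = 22.5.
So P_s = 17.5 and the quantity traded is Q = 730 - 5(22.5) = 617.5.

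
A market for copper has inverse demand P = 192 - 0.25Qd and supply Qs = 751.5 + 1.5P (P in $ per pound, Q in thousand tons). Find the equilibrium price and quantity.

Solving each curve for Q: Qd = 768 - 4P.
The market clears where 768 - 4P = 751.5 + 1.5P. Rearranging, 5.5P = 16.5, hence P* = 3.
Then Q* = 768 - 4(3) = 756.

P* = 3, Q* = 756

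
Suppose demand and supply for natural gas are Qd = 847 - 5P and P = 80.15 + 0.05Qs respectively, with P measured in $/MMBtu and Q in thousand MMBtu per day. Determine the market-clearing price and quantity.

P* = 98, Q* = 357

Inverting to quantity form: Qs = -1603 + 20P.
Set Qd = Qs: 847 - 5P = -1603 + 20P, so 2450 = 25P and P* = 98.
Substitute back: Q* = 847 - 5(98) = 357.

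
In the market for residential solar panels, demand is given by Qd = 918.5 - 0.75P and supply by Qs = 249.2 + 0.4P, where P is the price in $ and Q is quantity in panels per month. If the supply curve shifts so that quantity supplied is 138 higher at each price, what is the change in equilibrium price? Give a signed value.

At equilibrium Qd = Qs, so 918.5 - 0.75P = 249.2 + 0.4P; collecting terms, 669.3 = 1.15P and P* = 582.
From the demand curve, Q* = 918.5 - 0.75(582) = 482.
After the shift, supply is Qs = 387.2 + 0.4P.
Re-solving, 1.15P = 531.3 gives P = 462 and Q = 572.
ΔP = 462 - 582 = -120.

ΔP = -120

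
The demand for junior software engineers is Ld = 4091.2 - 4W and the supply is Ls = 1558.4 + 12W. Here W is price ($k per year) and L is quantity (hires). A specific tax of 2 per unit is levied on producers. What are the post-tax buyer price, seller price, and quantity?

Producers keep W_s = W_b - 2 per unit, so supply in terms of the buyer price is Ls = 1534.4 + 12W_b.
Equate demand and the shifted supply: 4091.2 - 4W_b = 1534.4 + 12W_b, giving 16W_b = 2556.8, so W_b = 159.8.
So W_s = 157.8 and the quantity traded is L = 4091.2 - 4(159.8) = 3452.

W_b = 159.8, W_s = 157.8, L = 3452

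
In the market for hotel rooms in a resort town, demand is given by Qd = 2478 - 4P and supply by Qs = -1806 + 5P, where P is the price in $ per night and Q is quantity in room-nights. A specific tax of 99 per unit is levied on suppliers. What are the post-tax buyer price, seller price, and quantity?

P_b = 531, P_s = 432, Q = 354

With a tax of 99 on suppliers, they supply based on the net price P_s = P_b - 99, so Qs = -2301 + 5P_b.
Equate demand and the shifted supply: 2478 - 4P_b = -2301 + 5P_b, giving 9P_b = 4779, so P_b = 531.
Then P_s = 531 - 99 = 432 and Q = 2478 - 4(531) = 354.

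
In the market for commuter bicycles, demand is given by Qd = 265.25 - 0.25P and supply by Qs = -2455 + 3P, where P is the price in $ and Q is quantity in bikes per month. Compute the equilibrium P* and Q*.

Equating demand and supply, 265.25 - 0.25P = -2455 + 3P gives 3.25P = 2720.25, so P* = 837.
Plugging P* into demand: Q* = 265.25 - 0.25(837) = 56.

P* = 837, Q* = 56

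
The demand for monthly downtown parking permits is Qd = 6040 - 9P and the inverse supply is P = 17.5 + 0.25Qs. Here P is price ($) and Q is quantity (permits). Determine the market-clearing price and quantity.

Rewriting in direct form: Qs = -70 + 4P.
The market clears where 6040 - 9P = -70 + 4P. Rearranging, 13P = 6110, hence P* = 470.
Then Q* = 6040 - 9(470) = 1810.

P* = 470, Q* = 1810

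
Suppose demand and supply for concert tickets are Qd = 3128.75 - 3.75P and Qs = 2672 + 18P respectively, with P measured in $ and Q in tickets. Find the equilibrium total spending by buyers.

Equating demand and supply, 3128.75 - 3.75P = 2672 + 18P gives 21.75P = 456.75, so P* = 21.
Substitute back: Q* = 3128.75 - 3.75(21) = 3050.
Total spending by buyers = P* × Q* = 21 × 3050 = 64050.

Total spending by buyers = 64050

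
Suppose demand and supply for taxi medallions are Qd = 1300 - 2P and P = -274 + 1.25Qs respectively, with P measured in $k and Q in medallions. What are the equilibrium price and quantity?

P* = 386, Q* = 528

In direct form, Qs = 219.2 + 0.8P.
At equilibrium Qd = Qs, so 1300 - 2P = 219.2 + 0.8P; collecting terms, 1080.8 = 2.8P and P* = 386.
Substitute back: Q* = 1300 - 2(386) = 528.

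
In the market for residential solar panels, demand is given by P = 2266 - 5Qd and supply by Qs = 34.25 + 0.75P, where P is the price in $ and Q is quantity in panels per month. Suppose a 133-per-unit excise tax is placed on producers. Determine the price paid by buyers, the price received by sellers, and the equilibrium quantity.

P_b = 546, P_s = 413, Q = 344

Rewriting in direct form: Qd = 453.2 - 0.2P.
Producers keep P_s = P_b - 133 per unit, so supply in terms of the buyer price is Qs = -65.5 + 0.75P_b.
Market clearing requires 453.2 - 0.2P_b = -65.5 + 0.75P_b; hence 518.7 = 0.95P_b and P_b = 546.
Then P_s = 546 - 133 = 413 and Q = 453.2 - 0.2(546) = 344.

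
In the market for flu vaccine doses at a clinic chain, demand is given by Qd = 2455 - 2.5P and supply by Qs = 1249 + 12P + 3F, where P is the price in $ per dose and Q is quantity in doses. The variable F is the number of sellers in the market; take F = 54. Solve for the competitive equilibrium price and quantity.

P* = 72, Q* = 2275

With F = 54, supply is Qs = 1411 + 12P.
Set Qd = Qs: 2455 - 2.5P = 1411 + 12P, so 1044 = 14.5P and P* = 72.
Then Q* = 2455 - 2.5(72) = 2275.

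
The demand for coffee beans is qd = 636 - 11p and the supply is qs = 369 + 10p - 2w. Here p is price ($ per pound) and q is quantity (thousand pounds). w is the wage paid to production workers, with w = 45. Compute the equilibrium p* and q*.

With w = 45, supply is qs = 279 + 10p.
Equating demand and supply, 636 - 11p = 279 + 10p gives 21p = 357, so p* = 17.
Substitute back: q* = 636 - 11(17) = 449.

p* = 17, q* = 449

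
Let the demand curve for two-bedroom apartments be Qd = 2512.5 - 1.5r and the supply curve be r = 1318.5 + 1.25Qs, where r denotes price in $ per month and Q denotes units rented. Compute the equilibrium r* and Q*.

r* = 1551, Q* = 186

In direct form, Qs = -1054.8 + 0.8r.
Set Qd = Qs: 2512.5 - 1.5r = -1054.8 + 0.8r, so 3567.3 = 2.3r and r* = 1551.
Plugging r* into demand: Q* = 2512.5 - 1.5(1551) = 186.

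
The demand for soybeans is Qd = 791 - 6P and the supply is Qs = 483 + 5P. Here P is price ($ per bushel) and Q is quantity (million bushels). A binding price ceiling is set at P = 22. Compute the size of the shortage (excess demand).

Shortage = 66

With P fixed at 22, quantity demanded is 659 and quantity supplied is 593.
Shortage = Qd - Qs = 659 - 593 = 66.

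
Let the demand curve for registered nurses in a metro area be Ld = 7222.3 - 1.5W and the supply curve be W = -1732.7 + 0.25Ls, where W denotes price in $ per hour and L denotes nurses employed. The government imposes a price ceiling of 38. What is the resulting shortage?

Shortage = 82.5

Inverting to quantity form: Ls = 6930.8 + 4W.
At W = 38: Ld = 7165.3 and Ls = 7082.8.
Shortage = Ld - Ls = 7165.3 - 7082.8 = 82.5.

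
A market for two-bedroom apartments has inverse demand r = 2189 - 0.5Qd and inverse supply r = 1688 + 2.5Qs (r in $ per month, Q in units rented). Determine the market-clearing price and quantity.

r* = 2105.5, Q* = 167

In direct form, Qd = 4378 - 2r and Qs = -675.2 + 0.4r.
Equating demand and supply, 4378 - 2r = -675.2 + 0.4r gives 2.4r = 5053.2, so r* = 2105.5.
Plugging r* into demand: Q* = 4378 - 2(2105.5) = 167.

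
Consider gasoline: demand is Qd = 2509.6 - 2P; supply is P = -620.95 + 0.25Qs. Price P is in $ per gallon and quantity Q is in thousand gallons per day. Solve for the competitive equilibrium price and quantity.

In direct form, Qs = 2483.8 + 4P.
Set Qd = Qs: 2509.6 - 2P = 2483.8 + 4P, so 25.8 = 6P and P* = 4.3.
From the demand curve, Q* = 2509.6 - 2(4.3) = 2501.

P* = 4.3, Q* = 2501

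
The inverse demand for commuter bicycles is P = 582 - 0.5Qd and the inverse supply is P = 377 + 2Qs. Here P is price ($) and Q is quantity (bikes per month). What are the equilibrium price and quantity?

P* = 541, Q* = 82

In direct form, Qd = 1164 - 2P and Qs = -188.5 + 0.5P.
The market clears where 1164 - 2P = -188.5 + 0.5P. Rearranging, 2.5P = 1352.5, hence P* = 541.
From the demand curve, Q* = 1164 - 2(541) = 82.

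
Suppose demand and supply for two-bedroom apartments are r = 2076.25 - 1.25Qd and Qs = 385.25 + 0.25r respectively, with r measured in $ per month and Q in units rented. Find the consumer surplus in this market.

Rewriting in direct form: Qd = 1661 - 0.8r.
Set Qd = Qs: 1661 - 0.8r = 385.25 + 0.25r, so 1275.75 = 1.05r and r* = 1215.
Then Q* = 1661 - 0.8(1215) = 689.
Demand choke price (Qd = 0): r = 1661/0.8 = 2076.25. Consumer surplus = ½ × (2076.25 - 1215) × 689 = 296700.625.

Consumer surplus = 296700.625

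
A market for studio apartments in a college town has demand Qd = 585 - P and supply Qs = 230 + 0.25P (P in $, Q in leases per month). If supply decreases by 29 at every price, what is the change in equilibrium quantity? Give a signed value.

Set Qd = Qs: 585 - P = 230 + 0.25P, so 355 = 1.25P and P* = 284.
Then Q* = 585 - 284 = 301.
After the shift, supply is Qs = 201 + 0.25P.
The new intersection has 384 = 1.25P, i.e. P = 307.2, Q = 277.8.
ΔQ = 277.8 - 301 = -23.2.

ΔQ = -23.2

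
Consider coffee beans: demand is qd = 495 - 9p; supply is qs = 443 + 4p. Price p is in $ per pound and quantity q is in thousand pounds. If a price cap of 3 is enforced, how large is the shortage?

With p fixed at 3, quantity demanded is 468 and quantity supplied is 455.
Shortage = qd - qs = 468 - 455 = 13.

Shortage = 13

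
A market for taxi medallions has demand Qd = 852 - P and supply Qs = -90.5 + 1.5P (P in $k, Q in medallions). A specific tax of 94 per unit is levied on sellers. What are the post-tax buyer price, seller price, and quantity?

With a tax of 94 on sellers, they supply based on the net price P_s = P_b - 94, so Qs = -231.5 + 1.5P_b.
Equate demand and the shifted supply: 852 - P_b = -231.5 + 1.5P_b, giving 2.5P_b = 1083.5, so P_b = 433.4.
Then P_s = 433.4 - 94 = 339.4 and Q = 852 - 433.4 = 418.6.

P_b = 433.4, P_s = 339.4, Q = 418.6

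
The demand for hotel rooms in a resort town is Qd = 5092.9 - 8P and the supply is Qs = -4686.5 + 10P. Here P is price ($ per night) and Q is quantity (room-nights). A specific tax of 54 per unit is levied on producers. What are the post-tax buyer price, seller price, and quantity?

With a tax of 54 on producers, they supply based on the net price P_s = P_b - 54, so Qs = -5226.5 + 10P_b.
Set Qd = Qs: 5092.9 - 8P_b = -5226.5 + 10P_b, so 10319.4 = 18P_b and P_b = 573.3.
So P_s = 519.3 and the quantity traded is Q = 5092.9 - 8(573.3) = 506.5.

P_b = 573.3, P_s = 519.3, Q = 506.5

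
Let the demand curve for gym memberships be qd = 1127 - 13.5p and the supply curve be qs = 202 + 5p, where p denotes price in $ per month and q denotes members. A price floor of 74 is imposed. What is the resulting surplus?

Surplus = 444

With p fixed at 74, quantity demanded is 128 and quantity supplied is 572.
Surplus = qs - qd = 572 - 128 = 444.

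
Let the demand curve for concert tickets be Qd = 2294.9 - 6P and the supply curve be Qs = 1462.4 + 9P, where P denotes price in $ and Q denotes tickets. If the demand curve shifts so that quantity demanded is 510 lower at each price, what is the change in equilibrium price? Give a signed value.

At equilibrium Qd = Qs, so 2294.9 - 6P = 1462.4 + 9P; collecting terms, 832.5 = 15P and P* = 55.5.
Plugging P* into demand: Q* = 2294.9 - 6(55.5) = 1961.9.
After the shift, demand is Qd = 1784.9 - 6P.
Re-solving, 15P = 322.5 gives P = 21.5 and Q = 1655.9.
ΔP = 21.5 - 55.5 = -34.

ΔP = -34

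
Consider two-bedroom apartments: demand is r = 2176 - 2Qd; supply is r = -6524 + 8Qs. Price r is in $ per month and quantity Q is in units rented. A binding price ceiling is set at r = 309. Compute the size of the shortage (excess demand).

Shortage = 79.375

Inverting to quantity form: Qd = 1088 - 0.5r and Qs = 815.5 + 0.125r.
At r = 309: Qd = 933.5 and Qs = 854.125.
Shortage = Qd - Qs = 933.5 - 854.125 = 79.375.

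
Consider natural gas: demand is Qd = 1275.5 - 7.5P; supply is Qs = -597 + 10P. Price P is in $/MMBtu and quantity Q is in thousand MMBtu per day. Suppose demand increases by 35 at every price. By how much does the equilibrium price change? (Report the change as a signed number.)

ΔP = 2

Equating demand and supply, 1275.5 - 7.5P = -597 + 10P gives 17.5P = 1872.5, so P* = 107.
Substitute back: Q* = 1275.5 - 7.5(107) = 473.
After the shift, demand is Qd = 1310.5 - 7.5P.
The new intersection has 1907.5 = 17.5P, i.e. P = 109, Q = 493.
ΔP = 109 - 107 = 2.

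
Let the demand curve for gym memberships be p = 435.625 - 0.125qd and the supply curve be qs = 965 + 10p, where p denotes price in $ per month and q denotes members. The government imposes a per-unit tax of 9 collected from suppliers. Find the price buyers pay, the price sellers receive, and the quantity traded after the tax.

p_b = 145, p_s = 136, q = 2325

Inverting to quantity form: qd = 3485 - 8p.
Suppliers keep p_s = p_b - 9 per unit, so supply in terms of the buyer price is qs = 875 + 10p_b.
Set qd = qs: 3485 - 8p_b = 875 + 10p_b, so 2610 = 18p_b and p_b = 145.
So p_s = 136 and the quantity traded is q = 3485 - 8(145) = 2325.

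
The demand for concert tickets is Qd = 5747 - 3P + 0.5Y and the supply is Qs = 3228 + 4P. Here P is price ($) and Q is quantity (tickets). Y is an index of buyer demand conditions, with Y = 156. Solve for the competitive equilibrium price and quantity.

P* = 371, Q* = 4712

With Y = 156, demand is Qd = 5825 - 3P.
The market clears where 5825 - 3P = 3228 + 4P. Rearranging, 7P = 2597, hence P* = 371.
Then Q* = 5825 - 3(371) = 4712.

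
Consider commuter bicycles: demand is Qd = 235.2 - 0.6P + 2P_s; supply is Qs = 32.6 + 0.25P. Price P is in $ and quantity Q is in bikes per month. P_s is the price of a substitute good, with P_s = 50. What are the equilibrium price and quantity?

With P_s = 50, demand is Qd = 335.2 - 0.6P.
Equating demand and supply, 335.2 - 0.6P = 32.6 + 0.25P gives 0.85P = 302.6, so P* = 356.
From the demand curve, Q* = 335.2 - 0.6(356) = 121.6.

P* = 356, Q* = 121.6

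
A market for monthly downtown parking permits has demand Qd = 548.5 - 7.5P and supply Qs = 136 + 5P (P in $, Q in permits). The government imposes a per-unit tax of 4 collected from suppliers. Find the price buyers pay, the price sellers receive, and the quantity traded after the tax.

With a tax of 4 on suppliers, they supply based on the net price P_s = P_b - 4, so Qs = 116 + 5P_b.
Set Qd = Qs: 548.5 - 7.5P_b = 116 + 5P_b, so 432.5 = 12.5P_b and P_b = 34.6.
Then P_s = 34.6 - 4 = 30.6 and Q = 548.5 - 7.5(34.6) = 289.

P_b = 34.6, P_s = 30.6, Q = 289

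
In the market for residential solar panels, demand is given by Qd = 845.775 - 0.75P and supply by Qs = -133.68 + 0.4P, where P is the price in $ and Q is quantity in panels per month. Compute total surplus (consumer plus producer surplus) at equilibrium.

Set Qd = Qs: 845.775 - 0.75P = -133.68 + 0.4P, so 979.455 = 1.15P and P* = 851.7.
Then Q* = 845.775 - 0.75(851.7) = 207.
Demand choke price = 1127.7; supply choke price = 334.2. CS = ½(1127.7 - 851.7)(207) = 28566; PS = ½(851.7 - 334.2)(207) = 53561.25. Total surplus = 82127.25.

Total surplus = 82127.25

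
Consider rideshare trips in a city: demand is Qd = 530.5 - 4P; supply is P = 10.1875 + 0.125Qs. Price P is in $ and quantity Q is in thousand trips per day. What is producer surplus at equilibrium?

Solving each curve for Q: Qs = -81.5 + 8P.
Equating demand and supply, 530.5 - 4P = -81.5 + 8P gives 12P = 612, so P* = 51.
From the demand curve, Q* = 530.5 - 4(51) = 326.5.
Supply choke price (Qs = 0): P = 10.1875. Producer surplus = ½ × (51 - 10.1875) × 326.5 = 6662.640625.

Producer surplus = 6662.640625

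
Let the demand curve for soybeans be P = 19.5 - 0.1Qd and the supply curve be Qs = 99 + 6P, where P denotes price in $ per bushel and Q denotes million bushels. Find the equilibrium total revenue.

Solving each curve for Q: Qd = 195 - 10P.
Set Qd = Qs: 195 - 10P = 99 + 6P, so 96 = 16P and P* = 6.
Then Q* = 195 - 10(6) = 135.
Total revenue = P* × Q* = 6 × 135 = 810.

Total revenue = 810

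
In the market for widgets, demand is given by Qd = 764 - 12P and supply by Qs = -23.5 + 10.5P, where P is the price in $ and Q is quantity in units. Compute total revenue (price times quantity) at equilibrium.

The market clears where 764 - 12P = -23.5 + 10.5P. Rearranging, 22.5P = 787.5, hence P* = 35.
Then Q* = 764 - 12(35) = 344.
Total revenue = P* × Q* = 35 × 344 = 12040.

Total revenue = 12040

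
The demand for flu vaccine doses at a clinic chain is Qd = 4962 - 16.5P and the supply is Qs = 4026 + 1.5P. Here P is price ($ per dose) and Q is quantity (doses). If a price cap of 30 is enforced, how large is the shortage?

Shortage = 396

Evaluating both curves at the ceiling price 30 gives Qd = 4467, Qs = 4071.
Shortage = Qd - Qs = 4467 - 4071 = 396.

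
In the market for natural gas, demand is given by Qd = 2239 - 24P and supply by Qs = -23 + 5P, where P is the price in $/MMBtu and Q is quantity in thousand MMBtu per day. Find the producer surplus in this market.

Producer surplus = 13468.9

Equating demand and supply, 2239 - 24P = -23 + 5P gives 29P = 2262, so P* = 78.
Then Q* = 2239 - 24(78) = 367.
Supply choke price (Qs = 0): P = 4.6. Producer surplus = ½ × (78 - 4.6) × 367 = 13468.9.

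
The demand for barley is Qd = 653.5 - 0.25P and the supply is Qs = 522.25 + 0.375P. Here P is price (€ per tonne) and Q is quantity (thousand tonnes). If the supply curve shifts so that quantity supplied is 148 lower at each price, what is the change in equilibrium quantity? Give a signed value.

ΔQ = -59.2

Equating demand and supply, 653.5 - 0.25P = 522.25 + 0.375P gives 0.625P = 131.25, so P* = 210.
From the demand curve, Q* = 653.5 - 0.25(210) = 601.
After the shift, supply is Qs = 374.25 + 0.375P.
Re-solving, 0.625P = 279.25 gives P = 446.8 and Q = 541.8.
ΔQ = 541.8 - 601 = -59.2.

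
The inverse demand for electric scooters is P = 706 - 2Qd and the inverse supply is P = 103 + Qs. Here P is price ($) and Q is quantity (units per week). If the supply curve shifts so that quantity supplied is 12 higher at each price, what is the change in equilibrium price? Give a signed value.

ΔP = -8

Rewriting in direct form: Qd = 353 - 0.5P and Qs = -103 + P.
The market clears where 353 - 0.5P = -103 + P. Rearranging, 1.5P = 456, hence P* = 304.
From the demand curve, Q* = 353 - 0.5(304) = 201.
After the shift, supply is Qs = -91 + P.
Re-solving, 1.5P = 444 gives P = 296 and Q = 205.
ΔP = 296 - 304 = -8.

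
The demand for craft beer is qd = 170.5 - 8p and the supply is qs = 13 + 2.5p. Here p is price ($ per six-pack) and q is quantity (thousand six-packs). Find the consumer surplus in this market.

Consumer surplus = 159.390625

Set qd = qs: 170.5 - 8p = 13 + 2.5p, so 157.5 = 10.5p and p* = 15.
Then q* = 170.5 - 8(15) = 50.5.
Demand choke price (qd = 0): p = 170.5/8 = 21.3125. Consumer surplus = ½ × (21.3125 - 15) × 50.5 = 159.390625.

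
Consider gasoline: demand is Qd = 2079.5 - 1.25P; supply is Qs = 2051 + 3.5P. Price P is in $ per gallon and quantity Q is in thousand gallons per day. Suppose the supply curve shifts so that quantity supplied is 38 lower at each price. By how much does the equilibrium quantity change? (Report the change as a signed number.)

Equating demand and supply, 2079.5 - 1.25P = 2051 + 3.5P gives 4.75P = 28.5, so P* = 6.
Plugging P* into demand: Q* = 2079.5 - 1.25(6) = 2072.
After the shift, supply is Qs = 2013 + 3.5P.
Re-solving, 4.75P = 66.5 gives P = 14 and Q = 2062.
ΔQ = 2062 - 2072 = -10.

ΔQ = -10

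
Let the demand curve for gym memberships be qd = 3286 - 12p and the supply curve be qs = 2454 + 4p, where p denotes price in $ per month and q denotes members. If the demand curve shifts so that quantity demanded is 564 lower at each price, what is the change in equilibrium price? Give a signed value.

Δp = -35.25

At equilibrium qd = qs, so 3286 - 12p = 2454 + 4p; collecting terms, 832 = 16p and p* = 52.
From the demand curve, q* = 3286 - 12(52) = 2662.
After the shift, demand is qd = 2722 - 12p.
New equilibrium: 268 = 16p, so p = 16.75 and q = 2521.
Δp = 16.75 - 52 = -35.25.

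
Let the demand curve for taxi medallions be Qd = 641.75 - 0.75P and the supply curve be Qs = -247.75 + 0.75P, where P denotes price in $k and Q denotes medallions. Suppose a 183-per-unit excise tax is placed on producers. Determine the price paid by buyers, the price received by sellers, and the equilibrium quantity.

The tax drives a wedge P_b - P_s = 183. Substituting P_s = P_b - 183 into supply: Qs = -385 + 0.75P_b.
Market clearing requires 641.75 - 0.75P_b = -385 + 0.75P_b; hence 1026.75 = 1.5P_b and P_b = 684.5.
Then P_s = 684.5 - 183 = 501.5 and Q = 641.75 - 0.75(684.5) = 128.375.

P_b = 684.5, P_s = 501.5, Q = 128.375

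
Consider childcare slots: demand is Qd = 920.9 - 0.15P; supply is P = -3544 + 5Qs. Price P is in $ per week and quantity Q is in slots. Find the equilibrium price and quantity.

Inverting to quantity form: Qs = 708.8 + 0.2P.
The market clears where 920.9 - 0.15P = 708.8 + 0.2P. Rearranging, 0.35P = 212.1, hence P* = 606.
Then Q* = 920.9 - 0.15(606) = 830.

P* = 606, Q* = 830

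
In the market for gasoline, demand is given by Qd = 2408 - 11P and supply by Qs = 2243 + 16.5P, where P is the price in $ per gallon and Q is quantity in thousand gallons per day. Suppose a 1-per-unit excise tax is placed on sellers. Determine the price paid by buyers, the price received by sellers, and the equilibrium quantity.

With a tax of 1 on sellers, they supply based on the net price P_s = P_b - 1, so Qs = 2226.5 + 16.5P_b.
Set Qd = Qs: 2408 - 11P_b = 2226.5 + 16.5P_b, so 181.5 = 27.5P_b and P_b = 6.6.
So P_s = 5.6 and the quantity traded is Q = 2408 - 11(6.6) = 2335.4.

P_b = 6.6, P_s = 5.6, Q = 2335.4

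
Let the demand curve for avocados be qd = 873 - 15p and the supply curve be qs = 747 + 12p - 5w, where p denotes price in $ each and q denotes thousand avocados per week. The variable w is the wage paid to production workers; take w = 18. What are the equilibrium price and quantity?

With w = 18, supply is qs = 657 + 12p.
The market clears where 873 - 15p = 657 + 12p. Rearranging, 27p = 216, hence p* = 8.
Substitute back: q* = 873 - 15(8) = 753.

p* = 8, q* = 753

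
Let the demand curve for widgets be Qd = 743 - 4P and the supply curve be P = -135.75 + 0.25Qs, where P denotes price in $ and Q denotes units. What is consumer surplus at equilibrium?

Consumer surplus = 51681.125

Solving each curve for Q: Qs = 543 + 4P.
Set Qd = Qs: 743 - 4P = 543 + 4P, so 200 = 8P and P* = 25.
Substitute back: Q* = 743 - 4(25) = 643.
Demand choke price (Qd = 0): P = 743/4 = 185.75. Consumer surplus = ½ × (185.75 - 25) × 643 = 51681.125.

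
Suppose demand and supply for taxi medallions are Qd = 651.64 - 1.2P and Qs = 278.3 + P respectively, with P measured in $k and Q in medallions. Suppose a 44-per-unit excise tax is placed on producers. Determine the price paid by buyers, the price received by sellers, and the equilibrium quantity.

The tax drives a wedge P_b - P_s = 44. Substituting P_s = P_b - 44 into supply: Qs = 234.3 + P_b.
Set Qd = Qs: 651.64 - 1.2P_b = 234.3 + P_b, so 417.34 = 2.2P_b and P_b = 189.7.
Then P_s = 189.7 - 44 = 145.7 and Q = 651.64 - 1.2(189.7) = 424.

P_b = 189.7, P_s = 145.7, Q = 424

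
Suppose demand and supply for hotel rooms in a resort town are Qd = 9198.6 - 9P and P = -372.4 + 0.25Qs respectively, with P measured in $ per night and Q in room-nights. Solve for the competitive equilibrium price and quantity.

In direct form, Qs = 1489.6 + 4P.
The market clears where 9198.6 - 9P = 1489.6 + 4P. Rearranging, 13P = 7709, hence P* = 593.
Substitute back: Q* = 9198.6 - 9(593) = 3861.6.

P* = 593, Q* = 3861.6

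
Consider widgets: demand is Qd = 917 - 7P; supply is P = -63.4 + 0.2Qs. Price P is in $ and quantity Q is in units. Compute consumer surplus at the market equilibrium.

Consumer surplus = 22963.5

Solving each curve for Q: Qs = 317 + 5P.
At equilibrium Qd = Qs, so 917 - 7P = 317 + 5P; collecting terms, 600 = 12P and P* = 50.
From the demand curve, Q* = 917 - 7(50) = 567.
Demand choke price (Qd = 0): P = 917/7 = 131. Consumer surplus = ½ × (131 - 50) × 567 = 22963.5.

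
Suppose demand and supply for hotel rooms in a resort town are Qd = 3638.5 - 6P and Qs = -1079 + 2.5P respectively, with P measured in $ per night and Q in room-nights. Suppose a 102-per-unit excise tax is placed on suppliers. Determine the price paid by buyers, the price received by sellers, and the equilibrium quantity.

P_b = 585, P_s = 483, Q = 128.5

The tax drives a wedge P_b - P_s = 102. Substituting P_s = P_b - 102 into supply: Qs = -1334 + 2.5P_b.
Set Qd = Qs: 3638.5 - 6P_b = -1334 + 2.5P_b, so 4972.5 = 8.5P_b and P_b = 585.
Then P_s = 585 - 102 = 483 and Q = 3638.5 - 6(585) = 128.5.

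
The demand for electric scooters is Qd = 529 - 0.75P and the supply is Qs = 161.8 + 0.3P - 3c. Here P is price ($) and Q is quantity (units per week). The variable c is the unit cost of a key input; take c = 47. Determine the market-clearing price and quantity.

P* = 484, Q* = 166

With c = 47, supply is Qs = 20.8 + 0.3P.
Equating demand and supply, 529 - 0.75P = 20.8 + 0.3P gives 1.05P = 508.2, so P* = 484.
Then Q* = 529 - 0.75(484) = 166.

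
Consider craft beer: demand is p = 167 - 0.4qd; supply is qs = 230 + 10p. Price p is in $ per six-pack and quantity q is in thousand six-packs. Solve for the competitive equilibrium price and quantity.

p* = 15, q* = 380

Solving each curve for q: qd = 417.5 - 2.5p.
At equilibrium qd = qs, so 417.5 - 2.5p = 230 + 10p; collecting terms, 187.5 = 12.5p and p* = 15.
Plugging p* into demand: q* = 417.5 - 2.5(15) = 380.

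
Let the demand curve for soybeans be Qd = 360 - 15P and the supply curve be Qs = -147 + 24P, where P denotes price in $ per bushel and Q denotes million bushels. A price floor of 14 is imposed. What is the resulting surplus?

Surplus = 39

Evaluating both curves at the floor price 14 gives Qd = 150, Qs = 189.
Surplus = Qs - Qd = 189 - 150 = 39.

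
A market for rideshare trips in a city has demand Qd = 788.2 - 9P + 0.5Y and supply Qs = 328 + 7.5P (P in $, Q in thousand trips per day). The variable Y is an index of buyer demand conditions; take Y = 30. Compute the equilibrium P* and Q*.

With Y = 30, demand is Qd = 803.2 - 9P.
Equating demand and supply, 803.2 - 9P = 328 + 7.5P gives 16.5P = 475.2, so P* = 28.8.
Then Q* = 803.2 - 9(28.8) = 544.

P* = 28.8, Q* = 544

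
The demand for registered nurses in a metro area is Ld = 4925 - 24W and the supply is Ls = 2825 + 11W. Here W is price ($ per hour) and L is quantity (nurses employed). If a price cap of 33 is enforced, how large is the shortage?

Shortage = 945

At W = 33: Ld = 4133 and Ls = 3188.
Shortage = Ld - Ls = 4133 - 3188 = 945.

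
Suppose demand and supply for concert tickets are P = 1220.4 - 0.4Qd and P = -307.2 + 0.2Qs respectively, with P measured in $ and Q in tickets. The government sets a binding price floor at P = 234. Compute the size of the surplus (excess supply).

Surplus = 240

Inverting to quantity form: Qd = 3051 - 2.5P and Qs = 1536 + 5P.
At P = 234: Qd = 2466 and Qs = 2706.
Surplus = Qs - Qd = 2706 - 2466 = 240.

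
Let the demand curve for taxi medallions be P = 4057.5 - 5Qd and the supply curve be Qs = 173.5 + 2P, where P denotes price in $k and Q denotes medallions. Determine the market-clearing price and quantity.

P* = 290, Q* = 753.5

In direct form, Qd = 811.5 - 0.2P.
Equating demand and supply, 811.5 - 0.2P = 173.5 + 2P gives 2.2P = 638, so P* = 290.
Substitute back: Q* = 811.5 - 0.2(290) = 753.5.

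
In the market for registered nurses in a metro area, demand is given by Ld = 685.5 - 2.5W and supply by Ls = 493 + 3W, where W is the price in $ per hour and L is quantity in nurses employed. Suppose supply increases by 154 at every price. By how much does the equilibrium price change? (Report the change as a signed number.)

ΔW = -28

Set Ld = Ls: 685.5 - 2.5W = 493 + 3W, so 192.5 = 5.5W and W* = 35.
Then L* = 685.5 - 2.5(35) = 598.
After the shift, supply is Ls = 647 + 3W.
The new intersection has 38.5 = 5.5W, i.e. W = 7, L = 668.
ΔW = 7 - 35 = -28.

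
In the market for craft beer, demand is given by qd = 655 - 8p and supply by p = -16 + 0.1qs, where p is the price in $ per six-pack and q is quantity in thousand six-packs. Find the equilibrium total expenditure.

In direct form, qs = 160 + 10p.
At equilibrium qd = qs, so 655 - 8p = 160 + 10p; collecting terms, 495 = 18p and p* = 27.5.
From the demand curve, q* = 655 - 8(27.5) = 435.
Total expenditure = p* × q* = 27.5 × 435 = 11962.5.

Total expenditure = 11962.5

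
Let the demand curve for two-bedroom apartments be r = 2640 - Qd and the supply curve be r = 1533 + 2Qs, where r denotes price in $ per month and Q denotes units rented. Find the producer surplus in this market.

Producer surplus = 136161

Inverting to quantity form: Qd = 2640 - r and Qs = -766.5 + 0.5r.
At equilibrium Qd = Qs, so 2640 - r = -766.5 + 0.5r; collecting terms, 3406.5 = 1.5r and r* = 2271.
Plugging r* into demand: Q* = 2640 - 2271 = 369.
Supply choke price (Qs = 0): r = 1533. Producer surplus = ½ × (2271 - 1533) × 369 = 136161.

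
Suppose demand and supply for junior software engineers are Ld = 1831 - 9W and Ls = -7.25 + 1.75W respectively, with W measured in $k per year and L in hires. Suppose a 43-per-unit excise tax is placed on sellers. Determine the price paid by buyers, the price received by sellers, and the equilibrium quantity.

Sellers keep W_s = W_b - 43 per unit, so supply in terms of the buyer price is Ls = -82.5 + 1.75W_b.
Set Ld = Ls: 1831 - 9W_b = -82.5 + 1.75W_b, so 1913.5 = 10.75W_b and W_b = 178.
So W_s = 135 and the quantity traded is L = 1831 - 9(178) = 229.

W_b = 178, W_s = 135, L = 229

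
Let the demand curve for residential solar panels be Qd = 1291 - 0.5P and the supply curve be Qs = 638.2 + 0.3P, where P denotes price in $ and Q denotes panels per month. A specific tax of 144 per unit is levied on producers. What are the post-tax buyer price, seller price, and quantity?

P_b = 870, P_s = 726, Q = 856

With a tax of 144 on producers, they supply based on the net price P_s = P_b - 144, so Qs = 595 + 0.3P_b.
Set Qd = Qs: 1291 - 0.5P_b = 595 + 0.3P_b, so 696 = 0.8P_b and P_b = 870.
Then P_s = 870 - 144 = 726 and Q = 1291 - 0.5(870) = 856.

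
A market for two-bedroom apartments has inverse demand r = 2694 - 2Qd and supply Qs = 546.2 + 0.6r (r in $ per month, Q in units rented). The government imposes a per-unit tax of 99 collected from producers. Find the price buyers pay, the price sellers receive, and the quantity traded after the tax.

Rewriting in direct form: Qd = 1347 - 0.5r.
Producers keep r_s = r_b - 99 per unit, so supply in terms of the buyer price is Qs = 486.8 + 0.6r_b.
Equate demand and the shifted supply: 1347 - 0.5r_b = 486.8 + 0.6r_b, giving 1.1r_b = 860.2, so r_b = 782.
So r_s = 683 and the quantity traded is Q = 1347 - 0.5(782) = 956.

r_b = 782, r_s = 683, Q = 956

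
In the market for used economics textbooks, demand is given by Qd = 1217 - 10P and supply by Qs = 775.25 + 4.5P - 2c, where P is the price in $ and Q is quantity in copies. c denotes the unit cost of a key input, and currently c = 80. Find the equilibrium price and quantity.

With c = 80, supply is Qs = 615.25 + 4.5P.
At equilibrium Qd = Qs, so 1217 - 10P = 615.25 + 4.5P; collecting terms, 601.75 = 14.5P and P* = 41.5.
Then Q* = 1217 - 10(41.5) = 802.

P* = 41.5, Q* = 802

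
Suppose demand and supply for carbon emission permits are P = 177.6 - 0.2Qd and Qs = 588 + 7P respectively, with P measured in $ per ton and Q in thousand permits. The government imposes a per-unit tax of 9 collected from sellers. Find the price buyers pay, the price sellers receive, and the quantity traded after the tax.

Solving each curve for Q: Qd = 888 - 5P.
With a tax of 9 on sellers, they supply based on the net price P_s = P_b - 9, so Qs = 525 + 7P_b.
Equate demand and the shifted supply: 888 - 5P_b = 525 + 7P_b, giving 12P_b = 363, so P_b = 30.25.
So P_s = 21.25 and the quantity traded is Q = 888 - 5(30.25) = 736.75.

P_b = 30.25, P_s = 21.25, Q = 736.75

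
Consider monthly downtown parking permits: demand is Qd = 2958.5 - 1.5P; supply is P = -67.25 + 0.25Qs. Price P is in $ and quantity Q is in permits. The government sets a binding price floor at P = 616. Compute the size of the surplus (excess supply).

Surplus = 698.5

Inverting to quantity form: Qs = 269 + 4P.
Evaluating both curves at the floor price 616 gives Qd = 2034.5, Qs = 2733.
Surplus = Qs - Qd = 2733 - 2034.5 = 698.5.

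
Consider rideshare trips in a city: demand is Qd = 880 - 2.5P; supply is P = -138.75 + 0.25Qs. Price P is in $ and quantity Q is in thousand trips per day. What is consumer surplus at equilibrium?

In direct form, Qs = 555 + 4P.
Equating demand and supply, 880 - 2.5P = 555 + 4P gives 6.5P = 325, so P* = 50.
Then Q* = 880 - 2.5(50) = 755.
Demand choke price (Qd = 0): P = 880/2.5 = 352. Consumer surplus = ½ × (352 - 50) × 755 = 114005.

Consumer surplus = 114005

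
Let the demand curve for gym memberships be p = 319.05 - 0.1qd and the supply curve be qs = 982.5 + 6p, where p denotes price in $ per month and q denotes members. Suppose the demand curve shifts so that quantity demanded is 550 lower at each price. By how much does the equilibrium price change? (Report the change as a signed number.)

Δp = -34.375

Solving each curve for q: qd = 3190.5 - 10p.
At equilibrium qd = qs, so 3190.5 - 10p = 982.5 + 6p; collecting terms, 2208 = 16p and p* = 138.
Then q* = 3190.5 - 10(138) = 1810.5.
After the shift, demand is qd = 2640.5 - 10p.
The new intersection has 1658 = 16p, i.e. p = 103.625, q = 1604.25.
Δp = 103.625 - 138 = -34.375.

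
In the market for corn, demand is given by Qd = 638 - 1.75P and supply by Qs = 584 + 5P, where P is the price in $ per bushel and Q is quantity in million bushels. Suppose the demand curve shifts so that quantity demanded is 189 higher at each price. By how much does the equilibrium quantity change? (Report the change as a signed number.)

Equating demand and supply, 638 - 1.75P = 584 + 5P gives 6.75P = 54, so P* = 8.
Substitute back: Q* = 638 - 1.75(8) = 624.
After the shift, demand is Qd = 827 - 1.75P.
The new intersection has 243 = 6.75P, i.e. P = 36, Q = 764.
ΔQ = 764 - 624 = 140.

ΔQ = 140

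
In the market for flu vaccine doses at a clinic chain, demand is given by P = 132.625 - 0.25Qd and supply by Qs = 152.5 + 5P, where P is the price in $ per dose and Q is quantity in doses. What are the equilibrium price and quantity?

P* = 42, Q* = 362.5

Inverting to quantity form: Qd = 530.5 - 4P.
Equating demand and supply, 530.5 - 4P = 152.5 + 5P gives 9P = 378, so P* = 42.
Plugging P* into demand: Q* = 530.5 - 4(42) = 362.5.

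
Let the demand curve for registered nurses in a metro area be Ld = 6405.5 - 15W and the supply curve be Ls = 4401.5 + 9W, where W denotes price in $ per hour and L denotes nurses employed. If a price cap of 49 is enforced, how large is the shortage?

Shortage = 828

At W = 49: Ld = 5670.5 and Ls = 4842.5.
Shortage = Ld - Ls = 5670.5 - 4842.5 = 828.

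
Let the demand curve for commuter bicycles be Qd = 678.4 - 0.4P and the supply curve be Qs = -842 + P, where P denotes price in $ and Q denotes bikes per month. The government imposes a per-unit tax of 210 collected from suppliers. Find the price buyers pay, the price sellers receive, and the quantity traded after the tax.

P_b = 1236, P_s = 1026, Q = 184

The tax drives a wedge P_b - P_s = 210. Substituting P_s = P_b - 210 into supply: Qs = -1052 + P_b.
Equate demand and the shifted supply: 678.4 - 0.4P_b = -1052 + P_b, giving 1.4P_b = 1730.4, so P_b = 1236.
Then P_s = 1236 - 210 = 1026 and Q = 678.4 - 0.4(1236) = 184.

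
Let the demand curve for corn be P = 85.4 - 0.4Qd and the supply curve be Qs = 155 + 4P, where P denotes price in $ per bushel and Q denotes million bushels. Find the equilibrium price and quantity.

Inverting to quantity form: Qd = 213.5 - 2.5P.
The market clears where 213.5 - 2.5P = 155 + 4P. Rearranging, 6.5P = 58.5, hence P* = 9.
Then Q* = 213.5 - 2.5(9) = 191.

P* = 9, Q* = 191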